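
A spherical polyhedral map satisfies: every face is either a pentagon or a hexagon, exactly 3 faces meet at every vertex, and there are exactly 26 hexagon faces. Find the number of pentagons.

12

Let x be the number of pentagons; then F = 26 + x.
Edge–face incidences: 2E = 6·26 + 5·x = 156 + 5x.
Every vertex has degree 3, so 3V = 2E.
Euler: V − E + F = 2 ⇒ (2E)/3 − E + (26 + x) = 2.
Multiply by 6: 2·(2E) − 3·(2E) + 6·(26 + x) = 12, i.e. 156 + 6x − (156 + 5x) = 12.
Collecting terms: x = 12.
Then 2E = 156 + 5·12 = 216, so E = 108, V = 2E/3 = 72, F = 26 + 12 = 38.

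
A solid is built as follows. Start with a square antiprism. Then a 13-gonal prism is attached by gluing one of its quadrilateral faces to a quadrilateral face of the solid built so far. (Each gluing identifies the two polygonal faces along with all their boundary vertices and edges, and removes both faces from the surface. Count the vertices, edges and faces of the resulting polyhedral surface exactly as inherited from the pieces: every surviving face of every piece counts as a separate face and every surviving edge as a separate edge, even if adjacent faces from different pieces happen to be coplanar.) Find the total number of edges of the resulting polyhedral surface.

A square antiprism: V=8, E=16, F=10.
Attach a 13-gonal prism (V=26, E=39, F=15) along a 4-gon: merge 4 vertices and 4 edges, delete both glued faces → V=30, E=51, F=23.
Check: V − E + F = 30 − 51 + 23 = 2.

51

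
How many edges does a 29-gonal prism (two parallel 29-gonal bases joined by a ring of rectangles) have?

A prism on an n-gon has two n-gon bases and n rectangular sides: V = 2·29 = 58, E = 3·29 = 87, F = 29 + 2 = 31.

87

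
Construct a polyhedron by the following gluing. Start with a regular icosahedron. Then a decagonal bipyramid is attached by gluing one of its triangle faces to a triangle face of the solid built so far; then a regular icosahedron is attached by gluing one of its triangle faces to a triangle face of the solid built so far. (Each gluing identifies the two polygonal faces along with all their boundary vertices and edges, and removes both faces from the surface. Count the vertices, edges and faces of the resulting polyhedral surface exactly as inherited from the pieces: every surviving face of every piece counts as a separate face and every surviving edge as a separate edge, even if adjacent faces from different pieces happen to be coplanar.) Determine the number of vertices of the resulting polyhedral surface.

A regular icosahedron: V=12, E=30, F=20.
Attach a decagonal bipyramid (V=12, E=30, F=20) along a 3-gon: merge 3 vertices and 3 edges, delete both glued faces → V=21, E=57, F=38.
Attach a regular icosahedron (V=12, E=30, F=20) along a 3-gon: merge 3 vertices and 3 edges, delete both glued faces → V=30, E=84, F=56.
Check: V − E + F = 30 − 84 + 56 = 2.

30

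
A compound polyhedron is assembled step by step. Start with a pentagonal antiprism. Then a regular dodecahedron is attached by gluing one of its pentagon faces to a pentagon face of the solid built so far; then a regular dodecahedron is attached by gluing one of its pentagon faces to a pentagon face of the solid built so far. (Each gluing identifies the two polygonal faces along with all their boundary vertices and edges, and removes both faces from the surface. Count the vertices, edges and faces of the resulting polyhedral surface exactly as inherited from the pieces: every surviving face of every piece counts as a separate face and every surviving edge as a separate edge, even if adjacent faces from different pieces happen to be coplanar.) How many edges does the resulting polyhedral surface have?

A pentagonal antiprism: V=10, E=20, F=12.
Attach a regular dodecahedron (V=20, E=30, F=12) along a 5-gon: merge 5 vertices and 5 edges, delete both glued faces → V=25, E=45, F=22.
Attach a regular dodecahedron (V=20, E=30, F=12) along a 5-gon: merge 5 vertices and 5 edges, delete both glued faces → V=40, E=70, F=32.
Check: V − E + F = 40 − 70 + 32 = 2.

70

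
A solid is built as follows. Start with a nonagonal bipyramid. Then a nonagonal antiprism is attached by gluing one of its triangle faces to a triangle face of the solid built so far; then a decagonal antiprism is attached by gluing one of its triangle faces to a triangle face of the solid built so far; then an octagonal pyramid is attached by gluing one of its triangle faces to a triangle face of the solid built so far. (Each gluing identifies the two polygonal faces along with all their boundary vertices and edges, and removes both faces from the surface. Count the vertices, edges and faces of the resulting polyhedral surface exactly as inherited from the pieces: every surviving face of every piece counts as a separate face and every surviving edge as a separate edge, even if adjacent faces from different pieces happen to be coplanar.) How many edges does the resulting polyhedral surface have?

110

A nonagonal bipyramid: V=11, E=27, F=18.
Attach a nonagonal antiprism (V=18, E=36, F=20) along a 3-gon: merge 3 vertices and 3 edges, delete both glued faces → V=26, E=60, F=36.
Attach a decagonal antiprism (V=20, E=40, F=22) along a 3-gon: merge 3 vertices and 3 edges, delete both glued faces → V=43, E=97, F=56.
Attach an octagonal pyramid (V=9, E=16, F=9) along a 3-gon: merge 3 vertices and 3 edges, delete both glued faces → V=49, E=110, F=63.
Check: V − E + F = 49 − 110 + 63 = 2.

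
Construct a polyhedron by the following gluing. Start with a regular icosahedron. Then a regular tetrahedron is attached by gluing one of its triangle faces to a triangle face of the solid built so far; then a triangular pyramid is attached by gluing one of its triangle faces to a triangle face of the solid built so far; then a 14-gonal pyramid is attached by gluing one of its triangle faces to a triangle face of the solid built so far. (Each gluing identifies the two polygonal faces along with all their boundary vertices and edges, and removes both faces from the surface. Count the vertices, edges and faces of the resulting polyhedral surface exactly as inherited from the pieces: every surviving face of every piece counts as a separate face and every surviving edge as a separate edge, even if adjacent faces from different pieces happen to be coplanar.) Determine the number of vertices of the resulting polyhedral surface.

A regular icosahedron: V=12, E=30, F=20.
Attach a regular tetrahedron (V=4, E=6, F=4) along a 3-gon: merge 3 vertices and 3 edges, delete both glued faces → V=13, E=33, F=22.
Attach a triangular pyramid (V=4, E=6, F=4) along a 3-gon: merge 3 vertices and 3 edges, delete both glued faces → V=14, E=36, F=24.
Attach a 14-gonal pyramid (V=15, E=28, F=15) along a 3-gon: merge 3 vertices and 3 edges, delete both glued faces → V=26, E=61, F=37.
Check: V − E + F = 26 − 61 + 37 = 2.

26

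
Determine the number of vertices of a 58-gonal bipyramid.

A bipyramid over an n-gon has 2n triangular faces and n + 2 vertices: V = 58 + 2 = 60, E = 3·58 = 174, F = 2·58 = 116.

60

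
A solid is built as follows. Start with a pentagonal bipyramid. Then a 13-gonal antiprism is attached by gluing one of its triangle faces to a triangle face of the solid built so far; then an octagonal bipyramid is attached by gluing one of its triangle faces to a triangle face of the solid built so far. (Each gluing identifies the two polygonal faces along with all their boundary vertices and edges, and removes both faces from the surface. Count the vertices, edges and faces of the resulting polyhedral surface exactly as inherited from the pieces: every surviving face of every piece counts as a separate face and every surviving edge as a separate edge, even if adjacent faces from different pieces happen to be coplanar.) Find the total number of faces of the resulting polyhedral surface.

A pentagonal bipyramid: V=7, E=15, F=10.
Attach a 13-gonal antiprism (V=26, E=52, F=28) along a 3-gon: merge 3 vertices and 3 edges, delete both glued faces → V=30, E=64, F=36.
Attach an octagonal bipyramid (V=10, E=24, F=16) along a 3-gon: merge 3 vertices and 3 edges, delete both glued faces → V=37, E=85, F=50.
Check: V − E + F = 37 − 85 + 50 = 2.

50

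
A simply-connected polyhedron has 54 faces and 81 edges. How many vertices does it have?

29

Here V − E + F = 2.
V = 2 + E − F = 2 + 81 − 54 = 29.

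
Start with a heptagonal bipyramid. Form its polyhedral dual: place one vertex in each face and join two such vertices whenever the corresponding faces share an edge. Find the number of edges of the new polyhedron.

21

The base solid has V = 9, E = 21, F = 14.
The dual swaps V and F and preserves E: V′ = F = 14, E′ = E = 21, F′ = V = 9.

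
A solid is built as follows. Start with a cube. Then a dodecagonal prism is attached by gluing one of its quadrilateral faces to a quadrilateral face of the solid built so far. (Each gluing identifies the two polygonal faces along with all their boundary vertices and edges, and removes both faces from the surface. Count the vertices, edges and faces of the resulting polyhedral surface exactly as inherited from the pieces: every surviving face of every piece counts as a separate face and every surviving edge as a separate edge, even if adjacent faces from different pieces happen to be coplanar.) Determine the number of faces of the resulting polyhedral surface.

A cube: V=8, E=12, F=6.
Attach a dodecagonal prism (V=24, E=36, F=14) along a 4-gon: merge 4 vertices and 4 edges, delete both glued faces → V=28, E=44, F=18.
Check: V − E + F = 28 − 44 + 18 = 2.

18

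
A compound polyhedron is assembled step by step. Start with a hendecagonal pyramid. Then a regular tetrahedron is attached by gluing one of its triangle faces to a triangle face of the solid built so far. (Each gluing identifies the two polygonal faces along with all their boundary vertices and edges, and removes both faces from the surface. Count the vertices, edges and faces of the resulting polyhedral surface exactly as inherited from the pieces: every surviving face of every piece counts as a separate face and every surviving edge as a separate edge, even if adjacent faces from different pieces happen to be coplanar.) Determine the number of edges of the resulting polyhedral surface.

25

A hendecagonal pyramid: V=12, E=22, F=12.
Attach a regular tetrahedron (V=4, E=6, F=4) along a 3-gon: merge 3 vertices and 3 edges, delete both glued faces → V=13, E=25, F=14.
Check: V − E + F = 13 − 25 + 14 = 2.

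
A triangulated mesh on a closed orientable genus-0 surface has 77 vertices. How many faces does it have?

χ = 2 − 2·0 = 2, and every face is a triangle so 3F = 2E.
V − E + F = 2 with E = 3F/2 gives 77 − (3/2 − 1)·F = 2, so F = 150 and E = 225.

150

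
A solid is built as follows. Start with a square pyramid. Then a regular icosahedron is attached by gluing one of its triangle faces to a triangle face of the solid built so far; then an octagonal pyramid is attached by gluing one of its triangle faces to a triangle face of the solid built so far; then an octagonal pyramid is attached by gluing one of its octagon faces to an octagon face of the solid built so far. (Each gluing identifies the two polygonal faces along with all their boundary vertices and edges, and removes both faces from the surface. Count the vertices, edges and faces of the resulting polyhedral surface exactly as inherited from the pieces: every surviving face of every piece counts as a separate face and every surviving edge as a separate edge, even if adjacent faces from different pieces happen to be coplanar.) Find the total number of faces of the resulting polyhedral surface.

A square pyramid: V=5, E=8, F=5.
Attach a regular icosahedron (V=12, E=30, F=20) along a 3-gon: merge 3 vertices and 3 edges, delete both glued faces → V=14, E=35, F=23.
Attach an octagonal pyramid (V=9, E=16, F=9) along a 3-gon: merge 3 vertices and 3 edges, delete both glued faces → V=20, E=48, F=30.
Attach an octagonal pyramid (V=9, E=16, F=9) along an 8-gon: merge 8 vertices and 8 edges, delete both glued faces → V=21, E=56, F=37.
Check: V − E + F = 21 − 56 + 37 = 2.

37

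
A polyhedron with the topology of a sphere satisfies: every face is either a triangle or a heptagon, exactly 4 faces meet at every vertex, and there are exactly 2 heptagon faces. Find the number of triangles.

Let x be the number of triangles; then F = 2 + x.
Edge–face incidences: 2E = 7·2 + 3·x = 14 + 3x.
Every vertex has degree 4, so 4V = 2E.
Euler: V − E + F = 2 ⇒ (2E)/4 − E + (2 + x) = 2.
Multiply by 8: 2·(2E) − 4·(2E) + 8·(2 + x) = 16, i.e. 16 + 8x − 2·(14 + 3x) = 16.
Collecting terms: 2x − 12 = 16, so 2x = 28, so x = 14.
Then 2E = 14 + 3·14 = 56, so E = 28, V = 2E/4 = 14, F = 2 + 14 = 16.

14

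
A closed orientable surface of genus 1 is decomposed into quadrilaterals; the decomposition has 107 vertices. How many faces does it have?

107

χ = 2 − 2·1 = 0, and every face is a square so 4F = 2E.
V − E + F = 0 with E = 4F/2 gives 107 − (4/2 − 1)·F = 0, so F = 107 and E = 214.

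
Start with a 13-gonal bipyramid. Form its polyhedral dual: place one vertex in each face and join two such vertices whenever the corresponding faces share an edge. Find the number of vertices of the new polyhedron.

26

The base solid has V = 15, E = 39, F = 26.
The dual swaps V and F and preserves E: V′ = F = 26, E′ = E = 39, F′ = V = 15.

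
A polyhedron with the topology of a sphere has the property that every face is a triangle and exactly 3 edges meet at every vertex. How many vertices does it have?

Each face has 3 edges and each edge borders two faces, so 2E = 3F.
Each vertex has degree 3, so 3V = 2E and hence V = 3F/3.
Euler: V − E + F = 2 ⇒ (3F/3) − (3F/2) + F = 2.
Multiply by 6: (6 − 9 + 6)F = 12, i.e. 3F = 12.
So F = 4, E = 3·4/2 = 6, V = 3·4/3 = 4.

4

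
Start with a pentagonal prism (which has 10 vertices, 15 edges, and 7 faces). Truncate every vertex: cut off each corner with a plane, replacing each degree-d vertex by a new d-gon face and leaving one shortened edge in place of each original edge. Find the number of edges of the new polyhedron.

45

Truncation replaces each original edge-end by a new vertex, so V′ = 2E = 30.
Each original edge survives, and each old vertex of degree d contributes d new edges; summing degrees gives Σd = 2E, so E′ = E + 2E = 3E = 45.
Each original face survives and each original vertex becomes one new face: F′ = F + V = 17.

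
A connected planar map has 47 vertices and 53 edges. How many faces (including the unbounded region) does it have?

8

Euler's formula for a connected plane graph: V − E + F = 2, so F = 2 − 47 + 53 = 8.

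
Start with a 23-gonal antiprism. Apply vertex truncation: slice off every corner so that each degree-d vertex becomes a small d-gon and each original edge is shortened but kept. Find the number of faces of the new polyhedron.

94

The base solid has V = 46, E = 92, F = 48.
Truncation replaces each original edge-end by a new vertex, so V′ = 2E = 184.
Each original edge survives, and each old vertex of degree d contributes d new edges; summing degrees gives Σd = 2E, so E′ = E + 2E = 3E = 276.
Each original face survives and each original vertex becomes one new face: F′ = F + V = 94.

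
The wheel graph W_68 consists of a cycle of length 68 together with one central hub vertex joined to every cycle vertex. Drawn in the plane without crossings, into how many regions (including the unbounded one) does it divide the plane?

69

W_68 has V = 68 + 1 = 69 vertices and E = 2·68 = 136 edges.
By Euler's formula F = 2 − V + E = 2 − 69 + 136 = 69.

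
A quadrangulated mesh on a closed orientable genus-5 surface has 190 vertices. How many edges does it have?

396

χ = 2 − 2·5 = -8, and every face is a square so 4F = 2E.
V − E + F = -8 with E = 4F/2 gives 190 − (4/2 − 1)·F = -8, so F = 198 and E = 396.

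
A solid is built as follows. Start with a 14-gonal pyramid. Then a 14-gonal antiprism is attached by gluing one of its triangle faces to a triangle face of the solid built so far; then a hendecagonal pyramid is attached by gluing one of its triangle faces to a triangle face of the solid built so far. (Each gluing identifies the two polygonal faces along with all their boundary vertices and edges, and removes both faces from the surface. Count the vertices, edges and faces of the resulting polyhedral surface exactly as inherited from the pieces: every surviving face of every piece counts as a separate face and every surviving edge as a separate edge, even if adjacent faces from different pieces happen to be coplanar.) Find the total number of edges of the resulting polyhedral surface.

A 14-gonal pyramid: V=15, E=28, F=15.
Attach a 14-gonal antiprism (V=28, E=56, F=30) along a 3-gon: merge 3 vertices and 3 edges, delete both glued faces → V=40, E=81, F=43.
Attach a hendecagonal pyramid (V=12, E=22, F=12) along a 3-gon: merge 3 vertices and 3 edges, delete both glued faces → V=49, E=100, F=53.
Check: V − E + F = 49 − 100 + 53 = 2.

100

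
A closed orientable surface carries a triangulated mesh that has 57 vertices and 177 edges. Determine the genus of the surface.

2

Every face is a triangle and each edge borders two faces, so 3F = 2·177, giving F = 118.
χ = V − E + F = 57 − 177 + 118 = -2.
For a closed orientable surface χ = 2 − 2g, so g = (2 − (-2))/2 = 2.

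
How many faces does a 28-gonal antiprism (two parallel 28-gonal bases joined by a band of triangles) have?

An antiprism on an n-gon has two n-gon caps and 2n triangles: V = 2·28 = 56, E = 4·28 = 112, F = 2·28 + 2 = 58.

58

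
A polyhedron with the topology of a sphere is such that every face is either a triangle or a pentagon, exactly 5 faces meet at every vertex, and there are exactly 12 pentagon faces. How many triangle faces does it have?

80

Let x be the number of triangles; then F = 12 + x.
Edge–face incidences: 2E = 5·12 + 3·x = 60 + 3x.
Every vertex has degree 5, so 5V = 2E.
Euler: V − E + F = 2 ⇒ (2E)/5 − E + (12 + x) = 2.
Multiply by 10: 2·(2E) − 5·(2E) + 10·(12 + x) = 20, i.e. 120 + 10x − 3·(60 + 3x) = 20.
Collecting terms: x − 60 = 20, so x = 80.
Then 2E = 60 + 3·80 = 300, so E = 150, V = 2E/5 = 60, F = 12 + 80 = 92.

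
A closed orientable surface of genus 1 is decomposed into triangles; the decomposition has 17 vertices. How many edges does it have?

χ = 2 − 2·1 = 0, and every face is a triangle so 3F = 2E.
V − E + F = 0 with E = 3F/2 gives 17 − (3/2 − 1)·F = 0, so F = 34 and E = 51.

51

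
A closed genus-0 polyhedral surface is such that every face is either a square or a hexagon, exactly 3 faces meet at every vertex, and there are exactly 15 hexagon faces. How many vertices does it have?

Let x be the number of squares; then F = 15 + x.
Edge–face incidences: 2E = 6·15 + 4·x = 90 + 4x.
Every vertex has degree 3, so 3V = 2E.
Euler: V − E + F = 2 ⇒ (2E)/3 − E + (15 + x) = 2.
Multiply by 6: 2·(2E) − 3·(2E) + 6·(15 + x) = 12, i.e. 90 + 6x − (90 + 4x) = 12.
Collecting terms: 2x = 12, so x = 6.
Then 2E = 90 + 4·6 = 114, so E = 57, V = 2E/3 = 38, F = 15 + 6 = 21.

38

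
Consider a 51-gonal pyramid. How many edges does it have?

102

A pyramid on an n-gon base has one n-gon and n triangles: V = 51 + 1 = 52, E = 2·51 = 102, F = 51 + 1 = 52.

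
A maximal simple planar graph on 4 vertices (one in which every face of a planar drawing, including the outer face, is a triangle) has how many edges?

6

In a plane triangulation 3F = 2E and V − E + F = 2, so E = 3V − 6 = 3·4 − 6 = 6.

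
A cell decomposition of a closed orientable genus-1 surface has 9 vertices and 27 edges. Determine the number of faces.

18

For a closed orientable surface of genus 1, χ = 2 − 2·1 = 0.
F = 0 − V + E = 0 − 9 + 27 = 18.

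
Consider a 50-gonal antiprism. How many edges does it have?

200

An antiprism on an n-gon has two n-gon caps and 2n triangles: V = 2·50 = 100, E = 4·50 = 200, F = 2·50 + 2 = 102.
Check: V − E + F = 100 − 200 + 102 = 2.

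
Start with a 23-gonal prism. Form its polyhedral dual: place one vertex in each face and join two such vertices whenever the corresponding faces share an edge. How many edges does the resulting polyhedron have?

The base solid has V = 46, E = 69, F = 25.
The dual swaps V and F and preserves E: V′ = F = 25, E′ = E = 69, F′ = V = 46.

69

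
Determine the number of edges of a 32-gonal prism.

96

A prism on an n-gon has two n-gon bases and n rectangular sides: V = 2·32 = 64, E = 3·32 = 96, F = 32 + 2 = 34.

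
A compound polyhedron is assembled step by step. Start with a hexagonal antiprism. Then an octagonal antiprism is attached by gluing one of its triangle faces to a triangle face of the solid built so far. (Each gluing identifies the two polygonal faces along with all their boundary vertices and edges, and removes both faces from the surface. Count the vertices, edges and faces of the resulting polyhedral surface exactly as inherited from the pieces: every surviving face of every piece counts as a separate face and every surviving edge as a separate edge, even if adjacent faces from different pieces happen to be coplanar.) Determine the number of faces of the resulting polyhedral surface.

30

A hexagonal antiprism: V=12, E=24, F=14.
Attach an octagonal antiprism (V=16, E=32, F=18) along a 3-gon: merge 3 vertices and 3 edges, delete both glued faces → V=25, E=53, F=30.
Check: V − E + F = 25 − 53 + 30 = 2.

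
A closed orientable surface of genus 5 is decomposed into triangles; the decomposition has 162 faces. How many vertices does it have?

73

χ = 2 − 2·5 = -8, and every face is a triangle so 3F = 2E.
E = 3·162/2 = 243. Then V = -8 + E − F = -8 + 243 − 162 = 73.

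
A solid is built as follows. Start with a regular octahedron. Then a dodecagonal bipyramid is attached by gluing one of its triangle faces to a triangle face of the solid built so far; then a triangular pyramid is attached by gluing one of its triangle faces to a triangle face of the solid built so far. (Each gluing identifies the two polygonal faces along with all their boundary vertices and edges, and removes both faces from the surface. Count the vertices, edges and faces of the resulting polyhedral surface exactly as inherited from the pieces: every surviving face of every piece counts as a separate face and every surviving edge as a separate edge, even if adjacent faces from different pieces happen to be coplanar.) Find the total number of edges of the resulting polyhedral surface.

48

A regular octahedron: V=6, E=12, F=8.
Attach a dodecagonal bipyramid (V=14, E=36, F=24) along a 3-gon: merge 3 vertices and 3 edges, delete both glued faces → V=17, E=45, F=30.
Attach a triangular pyramid (V=4, E=6, F=4) along a 3-gon: merge 3 vertices and 3 edges, delete both glued faces → V=18, E=48, F=32.
Check: V − E + F = 18 − 48 + 32 = 2.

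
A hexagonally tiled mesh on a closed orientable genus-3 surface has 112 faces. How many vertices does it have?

χ = 2 − 2·3 = -4, and every face is a hexagon so 6F = 2E.
E = 6·112/2 = 336. Then V = -4 + E − F = -4 + 336 − 112 = 220.

220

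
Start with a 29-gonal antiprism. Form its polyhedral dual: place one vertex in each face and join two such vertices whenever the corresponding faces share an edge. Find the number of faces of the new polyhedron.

The base solid has V = 58, E = 116, F = 60.
The dual swaps V and F and preserves E: V′ = F = 60, E′ = E = 116, F′ = V = 58.

58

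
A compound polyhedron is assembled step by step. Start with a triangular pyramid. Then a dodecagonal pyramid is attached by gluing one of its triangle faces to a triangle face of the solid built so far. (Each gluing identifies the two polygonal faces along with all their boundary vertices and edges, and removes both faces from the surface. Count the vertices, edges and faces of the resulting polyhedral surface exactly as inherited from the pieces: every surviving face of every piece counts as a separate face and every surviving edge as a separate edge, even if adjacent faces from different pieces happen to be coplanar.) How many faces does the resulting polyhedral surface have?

15

A triangular pyramid: V=4, E=6, F=4.
Attach a dodecagonal pyramid (V=13, E=24, F=13) along a 3-gon: merge 3 vertices and 3 edges, delete both glued faces → V=14, E=27, F=15.
Check: V − E + F = 14 − 27 + 15 = 2.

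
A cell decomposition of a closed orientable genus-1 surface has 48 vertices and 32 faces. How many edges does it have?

80

For a closed orientable surface of genus 1, χ = 2 − 2·1 = 0.
E = V + F − (0) = 48 + 32 − (0) = 80.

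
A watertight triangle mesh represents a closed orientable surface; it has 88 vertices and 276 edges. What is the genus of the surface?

3

Every face is a triangle and each edge borders two faces, so 3F = 2·276, giving F = 184.
χ = V − E + F = 88 − 276 + 184 = -4.
For a closed orientable surface χ = 2 − 2g, so g = (2 − (-4))/2 = 3.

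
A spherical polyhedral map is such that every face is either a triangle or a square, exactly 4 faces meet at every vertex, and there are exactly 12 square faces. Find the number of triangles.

Let x be the number of triangles; then F = 12 + x.
Edge–face incidences: 2E = 4·12 + 3·x = 48 + 3x.
Every vertex has degree 4, so 4V = 2E.
Euler: V − E + F = 2 ⇒ (2E)/4 − E + (12 + x) = 2.
Multiply by 8: 2·(2E) − 4·(2E) + 8·(12 + x) = 16, i.e. 96 + 8x − 2·(48 + 3x) = 16.
Collecting terms: 2x = 16, so x = 8.
Then 2E = 48 + 3·8 = 72, so E = 36, V = 2E/4 = 18, F = 12 + 8 = 20.

8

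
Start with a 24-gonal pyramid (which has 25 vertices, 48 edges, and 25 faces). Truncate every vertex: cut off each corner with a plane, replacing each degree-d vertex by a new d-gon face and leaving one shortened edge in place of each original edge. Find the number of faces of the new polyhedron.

50

Truncation replaces each original edge-end by a new vertex, so V′ = 2E = 96.
Each original edge survives, and each old vertex of degree d contributes d new edges; summing degrees gives Σd = 2E, so E′ = E + 2E = 3E = 144.
Each original face survives and each original vertex becomes one new face: F′ = F + V = 50.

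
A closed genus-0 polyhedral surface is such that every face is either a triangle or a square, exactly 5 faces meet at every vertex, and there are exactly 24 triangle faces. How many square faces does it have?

Let x be the number of squares; then F = 24 + x.
Edge–face incidences: 2E = 3·24 + 4·x = 72 + 4x.
Every vertex has degree 5, so 5V = 2E.
Euler: V − E + F = 2 ⇒ (2E)/5 − E + (24 + x) = 2.
Multiply by 10: 2·(2E) − 5·(2E) + 10·(24 + x) = 20, i.e. 240 + 10x − 3·(72 + 4x) = 20.
Collecting terms: −2x + 24 = 20, so −2x = −4, so x = 2.
Then 2E = 72 + 4·2 = 80, so E = 40, V = 2E/5 = 16, F = 24 + 2 = 26.

2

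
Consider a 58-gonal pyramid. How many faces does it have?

A pyramid on an n-gon base has one n-gon and n triangles: V = 58 + 1 = 59, E = 2·58 = 116, F = 58 + 1 = 59.

59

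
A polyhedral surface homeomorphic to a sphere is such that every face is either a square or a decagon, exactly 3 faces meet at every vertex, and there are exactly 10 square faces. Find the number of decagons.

Let x be the number of decagons; then F = 10 + x.
Edge–face incidences: 2E = 4·10 + 10·x = 40 + 10x.
Every vertex has degree 3, so 3V = 2E.
Euler: V − E + F = 2 ⇒ (2E)/3 − E + (10 + x) = 2.
Multiply by 6: 2·(2E) − 3·(2E) + 6·(10 + x) = 12, i.e. 60 + 6x − (40 + 10x) = 12.
Collecting terms: −4x + 20 = 12, so −4x = −8, so x = 2.
Then 2E = 40 + 10·2 = 60, so E = 30, V = 2E/3 = 20, F = 10 + 2 = 12.

2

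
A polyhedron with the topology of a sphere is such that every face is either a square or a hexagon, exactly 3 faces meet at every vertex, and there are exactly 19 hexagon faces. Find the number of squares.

Let x be the number of squares; then F = 19 + x.
Edge–face incidences: 2E = 6·19 + 4·x = 114 + 4x.
Every vertex has degree 3, so 3V = 2E.
Euler: V − E + F = 2 ⇒ (2E)/3 − E + (19 + x) = 2.
Multiply by 6: 2·(2E) − 3·(2E) + 6·(19 + x) = 12, i.e. 114 + 6x − (114 + 4x) = 12.
Collecting terms: 2x = 12, so x = 6.
Then 2E = 114 + 4·6 = 138, so E = 69, V = 2E/3 = 46, F = 19 + 6 = 25.

6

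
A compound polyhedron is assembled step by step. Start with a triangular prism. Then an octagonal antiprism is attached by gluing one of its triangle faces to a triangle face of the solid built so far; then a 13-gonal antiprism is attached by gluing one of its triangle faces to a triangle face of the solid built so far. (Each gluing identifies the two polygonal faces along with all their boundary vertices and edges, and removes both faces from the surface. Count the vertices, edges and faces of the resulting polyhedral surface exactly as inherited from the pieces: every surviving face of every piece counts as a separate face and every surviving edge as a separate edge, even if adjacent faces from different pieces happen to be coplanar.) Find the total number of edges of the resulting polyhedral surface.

A triangular prism: V=6, E=9, F=5.
Attach an octagonal antiprism (V=16, E=32, F=18) along a 3-gon: merge 3 vertices and 3 edges, delete both glued faces → V=19, E=38, F=21.
Attach a 13-gonal antiprism (V=26, E=52, F=28) along a 3-gon: merge 3 vertices and 3 edges, delete both glued faces → V=42, E=87, F=47.
Check: V − E + F = 42 − 87 + 47 = 2.

87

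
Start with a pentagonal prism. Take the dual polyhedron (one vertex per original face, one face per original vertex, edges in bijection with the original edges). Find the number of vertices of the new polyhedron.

7

The base solid has V = 10, E = 15, F = 7.
The dual swaps V and F and preserves E: V′ = F = 7, E′ = E = 15, F′ = V = 10.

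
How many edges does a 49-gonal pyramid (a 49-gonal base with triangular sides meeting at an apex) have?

98

A pyramid on an n-gon base has one n-gon and n triangles: V = 49 + 1 = 50, E = 2·49 = 98, F = 49 + 1 = 50.
Check: V − E + F = 50 − 98 + 50 = 2.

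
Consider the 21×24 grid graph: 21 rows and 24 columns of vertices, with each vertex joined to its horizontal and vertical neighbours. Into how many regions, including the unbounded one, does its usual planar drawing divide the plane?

461

The grid has V = 21·24 = 504 vertices and E = 21·23 + 24·20 = 963 edges.
F = 2 − V + E = 2 − 504 + 963 = 461.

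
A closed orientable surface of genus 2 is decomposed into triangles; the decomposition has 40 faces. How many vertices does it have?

18

χ = 2 − 2·2 = -2, and every face is a triangle so 3F = 2E.
E = 3·40/2 = 60. Then V = -2 + E − F = -2 + 60 − 40 = 18.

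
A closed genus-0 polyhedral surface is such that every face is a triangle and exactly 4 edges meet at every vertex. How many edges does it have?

12

Each face has 3 edges and each edge borders two faces, so 2E = 3F.
Each vertex has degree 4, so 4V = 2E and hence V = 3F/4.
Euler: V − E + F = 2 ⇒ (3F/4) − (3F/2) + F = 2.
Multiply by 8: (6 − 12 + 8)F = 16, i.e. 2F = 16.
So F = 8, E = 3·8/2 = 12, V = 3·8/4 = 6.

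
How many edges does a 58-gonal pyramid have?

A pyramid on an n-gon base has one n-gon and n triangles: V = 58 + 1 = 59, E = 2·58 = 116, F = 58 + 1 = 59.

116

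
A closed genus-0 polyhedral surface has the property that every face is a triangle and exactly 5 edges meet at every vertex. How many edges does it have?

30

Each face has 3 edges and each edge borders two faces, so 2E = 3F.
Each vertex has degree 5, so 5V = 2E and hence V = 3F/5.
Euler: V − E + F = 2 ⇒ (3F/5) − (3F/2) + F = 2.
Multiply by 10: (6 − 15 + 10)F = 20, i.e. 1F = 20.
So F = 20, E = 3·20/2 = 30, V = 3·20/5 = 12.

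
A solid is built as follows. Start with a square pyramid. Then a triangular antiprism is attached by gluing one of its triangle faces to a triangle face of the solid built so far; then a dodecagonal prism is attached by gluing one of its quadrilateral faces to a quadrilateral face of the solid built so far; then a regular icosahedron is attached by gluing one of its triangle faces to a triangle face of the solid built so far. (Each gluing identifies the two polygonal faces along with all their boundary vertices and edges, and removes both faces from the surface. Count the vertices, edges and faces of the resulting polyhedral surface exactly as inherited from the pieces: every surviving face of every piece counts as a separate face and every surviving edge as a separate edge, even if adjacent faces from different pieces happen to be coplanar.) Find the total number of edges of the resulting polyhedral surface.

A square pyramid: V=5, E=8, F=5.
Attach a triangular antiprism (V=6, E=12, F=8) along a 3-gon: merge 3 vertices and 3 edges, delete both glued faces → V=8, E=17, F=11.
Attach a dodecagonal prism (V=24, E=36, F=14) along a 4-gon: merge 4 vertices and 4 edges, delete both glued faces → V=28, E=49, F=23.
Attach a regular icosahedron (V=12, E=30, F=20) along a 3-gon: merge 3 vertices and 3 edges, delete both glued faces → V=37, E=76, F=41.
Check: V − E + F = 37 − 76 + 41 = 2.

76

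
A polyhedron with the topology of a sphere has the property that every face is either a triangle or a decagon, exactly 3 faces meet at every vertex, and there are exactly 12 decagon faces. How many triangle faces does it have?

20

Let x be the number of triangles; then F = 12 + x.
Edge–face incidences: 2E = 10·12 + 3·x = 120 + 3x.
Every vertex has degree 3, so 3V = 2E.
Euler: V − E + F = 2 ⇒ (2E)/3 − E + (12 + x) = 2.
Multiply by 6: 2·(2E) − 3·(2E) + 6·(12 + x) = 12, i.e. 72 + 6x − (120 + 3x) = 12.
Collecting terms: 3x − 48 = 12, so 3x = 60, so x = 20.
Then 2E = 120 + 3·20 = 180, so E = 90, V = 2E/3 = 60, F = 12 + 20 = 32.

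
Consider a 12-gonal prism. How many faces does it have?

14

A prism on an n-gon has two n-gon bases and n rectangular sides: V = 2·12 = 24, E = 3·12 = 36, F = 12 + 2 = 14.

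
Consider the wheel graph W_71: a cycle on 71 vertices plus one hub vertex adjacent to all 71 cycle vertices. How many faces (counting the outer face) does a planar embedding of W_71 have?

W_71 has V = 71 + 1 = 72 vertices and E = 2·71 = 142 edges.
By Euler's formula F = 2 − V + E = 2 − 72 + 142 = 72.

72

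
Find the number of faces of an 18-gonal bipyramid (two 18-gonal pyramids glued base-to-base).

A bipyramid over an n-gon has 2n triangular faces and n + 2 vertices: V = 18 + 2 = 20, E = 3·18 = 54, F = 2·18 = 36.

36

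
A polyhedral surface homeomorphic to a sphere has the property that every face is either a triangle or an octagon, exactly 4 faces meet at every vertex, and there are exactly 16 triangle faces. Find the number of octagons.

2

Let x be the number of octagons; then F = 16 + x.
Edge–face incidences: 2E = 3·16 + 8·x = 48 + 8x.
Every vertex has degree 4, so 4V = 2E.
Euler: V − E + F = 2 ⇒ (2E)/4 − E + (16 + x) = 2.
Multiply by 8: 2·(2E) − 4·(2E) + 8·(16 + x) = 16, i.e. 128 + 8x − 2·(48 + 8x) = 16.
Collecting terms: −8x + 32 = 16, so −8x = −16, so x = 2.
Then 2E = 48 + 8·2 = 64, so E = 32, V = 2E/4 = 16, F = 16 + 2 = 18.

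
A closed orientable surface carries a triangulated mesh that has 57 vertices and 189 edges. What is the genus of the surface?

Every face is a triangle and each edge borders two faces, so 3F = 2·189, giving F = 126.
χ = V − E + F = 57 − 189 + 126 = -6.
For a closed orientable surface χ = 2 − 2g, so g = (2 − (-6))/2 = 4.

4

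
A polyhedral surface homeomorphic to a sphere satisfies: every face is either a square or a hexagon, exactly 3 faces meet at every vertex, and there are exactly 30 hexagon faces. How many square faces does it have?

6

Let x be the number of squares; then F = 30 + x.
Edge–face incidences: 2E = 6·30 + 4·x = 180 + 4x.
Every vertex has degree 3, so 3V = 2E.
Euler: V − E + F = 2 ⇒ (2E)/3 − E + (30 + x) = 2.
Multiply by 6: 2·(2E) − 3·(2E) + 6·(30 + x) = 12, i.e. 180 + 6x − (180 + 4x) = 12.
Collecting terms: 2x = 12, so x = 6.
Then 2E = 180 + 4·6 = 204, so E = 102, V = 2E/3 = 68, F = 30 + 6 = 36.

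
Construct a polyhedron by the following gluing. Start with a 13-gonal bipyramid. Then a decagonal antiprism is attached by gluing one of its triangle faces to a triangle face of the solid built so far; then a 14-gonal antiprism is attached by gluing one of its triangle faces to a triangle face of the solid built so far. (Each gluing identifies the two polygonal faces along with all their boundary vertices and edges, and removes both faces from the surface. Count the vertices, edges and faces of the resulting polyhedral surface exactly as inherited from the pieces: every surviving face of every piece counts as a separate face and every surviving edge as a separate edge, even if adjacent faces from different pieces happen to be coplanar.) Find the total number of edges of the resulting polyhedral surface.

A 13-gonal bipyramid: V=15, E=39, F=26.
Attach a decagonal antiprism (V=20, E=40, F=22) along a 3-gon: merge 3 vertices and 3 edges, delete both glued faces → V=32, E=76, F=46.
Attach a 14-gonal antiprism (V=28, E=56, F=30) along a 3-gon: merge 3 vertices and 3 edges, delete both glued faces → V=57, E=129, F=74.
Check: V − E + F = 57 − 129 + 74 = 2.

129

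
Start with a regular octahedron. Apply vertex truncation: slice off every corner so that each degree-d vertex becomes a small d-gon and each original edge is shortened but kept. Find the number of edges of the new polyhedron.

36

The base solid has V = 6, E = 12, F = 8.
Truncation replaces each original edge-end by a new vertex, so V′ = 2E = 24.
Each original edge survives, and each old vertex of degree d contributes d new edges; summing degrees gives Σd = 2E, so E′ = E + 2E = 3E = 36.
Each original face survives and each original vertex becomes one new face: F′ = F + V = 14.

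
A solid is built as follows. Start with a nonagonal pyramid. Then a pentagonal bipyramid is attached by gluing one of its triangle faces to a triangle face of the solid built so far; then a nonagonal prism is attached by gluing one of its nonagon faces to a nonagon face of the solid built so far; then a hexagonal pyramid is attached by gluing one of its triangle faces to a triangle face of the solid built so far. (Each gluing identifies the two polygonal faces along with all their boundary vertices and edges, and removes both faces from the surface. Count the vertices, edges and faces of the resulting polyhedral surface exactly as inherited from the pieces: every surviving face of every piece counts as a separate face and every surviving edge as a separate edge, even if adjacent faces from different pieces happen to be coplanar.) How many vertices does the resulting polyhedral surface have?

A nonagonal pyramid: V=10, E=18, F=10.
Attach a pentagonal bipyramid (V=7, E=15, F=10) along a 3-gon: merge 3 vertices and 3 edges, delete both glued faces → V=14, E=30, F=18.
Attach a nonagonal prism (V=18, E=27, F=11) along a 9-gon: merge 9 vertices and 9 edges, delete both glued faces → V=23, E=48, F=27.
Attach a hexagonal pyramid (V=7, E=12, F=7) along a 3-gon: merge 3 vertices and 3 edges, delete both glued faces → V=27, E=57, F=32.
Check: V − E + F = 27 − 57 + 32 = 2.

27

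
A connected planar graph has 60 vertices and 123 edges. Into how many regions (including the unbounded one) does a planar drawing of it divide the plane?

65

Euler's formula for a connected plane graph: V − E + F = 2, so F = 2 − 60 + 123 = 65.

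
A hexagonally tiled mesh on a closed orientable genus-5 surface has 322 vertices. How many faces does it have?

165

χ = 2 − 2·5 = -8, and every face is a hexagon so 6F = 2E.
V − E + F = -8 with E = 6F/2 gives 322 − (6/2 − 1)·F = -8, so F = 165 and E = 495.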